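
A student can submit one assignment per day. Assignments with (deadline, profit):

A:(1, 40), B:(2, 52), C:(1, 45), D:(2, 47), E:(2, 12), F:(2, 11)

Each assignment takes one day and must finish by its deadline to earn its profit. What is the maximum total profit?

99

Take jobs in profit order; each goes to the latest open slot no later than its deadline.
Profit order: B=52 D=47 C=45 A=40 E=12 F=11
Assign: B→slot 2, D→slot 1, C skipped, A skipped, E skipped, F skipped.
Slots: [1:D] [2:B]
Profit = 47 + 52 = 99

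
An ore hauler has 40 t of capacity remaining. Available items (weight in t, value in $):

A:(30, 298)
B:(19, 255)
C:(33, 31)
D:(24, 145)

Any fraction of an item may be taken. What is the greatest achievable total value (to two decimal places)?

Greedy by value/weight ratio, highest first.
Order: B (255/19=13.42) > A (298/30=9.93) > D (145/24=6.04) > C (31/33=0.94)
Fill: take B (19 @ 255) → take 21/30 of A → 208.60; 40/40 used.
Total value = 463.60

463.60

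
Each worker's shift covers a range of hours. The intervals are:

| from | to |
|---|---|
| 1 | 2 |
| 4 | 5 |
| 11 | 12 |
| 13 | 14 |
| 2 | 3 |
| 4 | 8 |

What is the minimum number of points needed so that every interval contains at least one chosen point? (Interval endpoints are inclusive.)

Process intervals by earliest right end; each time one isn't hit yet, stab at its right endpoint.
By right end: [1,2]  [2,3]  [4,5]  [4,8]  [11,12]  [13,14]
[1,2] uncovered → point at 2; [4,5] uncovered → point at 5; [11,12] uncovered → point at 12; [13,14] uncovered → point at 14.
Points: 2, 5, 12, 14 (4 total).

4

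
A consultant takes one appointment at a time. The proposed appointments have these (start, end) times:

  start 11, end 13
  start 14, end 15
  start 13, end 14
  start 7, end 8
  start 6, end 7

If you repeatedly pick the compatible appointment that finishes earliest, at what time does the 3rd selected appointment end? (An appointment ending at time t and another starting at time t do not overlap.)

13

Sorted by end: (6,7)  (7,8)  (11,13)  (13,14)  (14,15)
take (6,7); take (7,8); take (11,13); take (13,14); take (14,15).
Selected: (6,7) (7,8) (11,13) (13,14) (14,15)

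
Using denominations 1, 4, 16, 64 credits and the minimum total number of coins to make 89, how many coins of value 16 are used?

Greedy: take as many of the largest coin as possible, then repeat with the remainder.
89 = 1×64 + 1×16 + 2×4 + 1×1
Count of 16: 1

1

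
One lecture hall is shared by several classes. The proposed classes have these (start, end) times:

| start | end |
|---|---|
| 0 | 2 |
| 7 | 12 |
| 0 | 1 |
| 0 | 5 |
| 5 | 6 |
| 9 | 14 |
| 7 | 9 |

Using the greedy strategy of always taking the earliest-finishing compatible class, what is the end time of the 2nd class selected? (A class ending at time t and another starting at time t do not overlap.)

By end time: (0,1), (0,2), (0,5), (5,6), (7,9), (7,12), (9,14).
Pick (0,1); next start ≥ 1 → (5,6); next start ≥ 6 → (7,9); next start ≥ 9 → (9,14).
Selected: (0,1) (5,6) (7,9) (9,14)

6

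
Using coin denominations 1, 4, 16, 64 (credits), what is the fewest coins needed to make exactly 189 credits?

189 − 2×64→61 − 3×16→13 − 3×4→1 − 1×1→0
Total coins = 2 + 3 + 3 + 1 = 9

9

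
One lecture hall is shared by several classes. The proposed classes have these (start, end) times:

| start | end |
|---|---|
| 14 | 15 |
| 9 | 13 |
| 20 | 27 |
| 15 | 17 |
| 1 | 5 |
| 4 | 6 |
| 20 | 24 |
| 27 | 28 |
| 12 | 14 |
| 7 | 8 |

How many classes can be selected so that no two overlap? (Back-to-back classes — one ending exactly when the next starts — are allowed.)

Greedy by earliest finish: after sorting by end time, pick each interval compatible with the last pick.
Sorted by end: (1,5)  (4,6)  (7,8)  (9,13)  (12,14)  (14,15)  (15,17)  (20,24)  (20,27)  (27,28)
take (1,5); take (7,8); take (9,13); take (14,15); take (15,17); take (20,24); take (27,28).
Selected 7 classes.

7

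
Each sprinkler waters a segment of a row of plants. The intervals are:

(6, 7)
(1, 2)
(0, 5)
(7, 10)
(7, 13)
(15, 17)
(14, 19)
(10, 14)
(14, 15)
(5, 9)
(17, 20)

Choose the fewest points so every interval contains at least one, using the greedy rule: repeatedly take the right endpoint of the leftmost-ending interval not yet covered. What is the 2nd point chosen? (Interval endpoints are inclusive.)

7

Process intervals by earliest right end; each time one isn't hit yet, stab at its right endpoint.
Sorted: [1,2] [0,5] [6,7] [5,9] [7,10] [7,13] [10,14] [14,15] [15,17] [14,19] [17,20]
{[1,2],[0,5]} hit by 2; {[6,7],[5,9],[7,10],[7,13]} hit by 7; {[10,14],[14,15]} hit by 14; {[15,17],[14,19],[17,20]} hit by 17.
Points: 2, 7, 14, 17 (4 total).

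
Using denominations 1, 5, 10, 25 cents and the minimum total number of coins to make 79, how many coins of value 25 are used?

Use the largest denomination that fits, subtract, and repeat.
79 − 3×25→4 − 4×1→0
Count of 25: 3

3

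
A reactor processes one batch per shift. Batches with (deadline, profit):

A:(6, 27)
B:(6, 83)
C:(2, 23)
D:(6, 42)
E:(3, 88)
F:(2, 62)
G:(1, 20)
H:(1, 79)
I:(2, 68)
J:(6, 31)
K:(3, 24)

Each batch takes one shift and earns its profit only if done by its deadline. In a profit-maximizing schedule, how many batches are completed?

Profit order: E=88 B=83 H=79 I=68 F=62 D=42 J=31 A=27 K=24 C=23 G=20
Assign: E→slot 3, B→slot 6, H→slot 1, I→slot 2, F skipped, D→slot 5, J→slot 4, A skipped, K skipped, C skipped, G skipped.
Slots: [1:H] [2:I] [3:E] [4:J] [5:D] [6:B]
6 of 11 scheduled.

6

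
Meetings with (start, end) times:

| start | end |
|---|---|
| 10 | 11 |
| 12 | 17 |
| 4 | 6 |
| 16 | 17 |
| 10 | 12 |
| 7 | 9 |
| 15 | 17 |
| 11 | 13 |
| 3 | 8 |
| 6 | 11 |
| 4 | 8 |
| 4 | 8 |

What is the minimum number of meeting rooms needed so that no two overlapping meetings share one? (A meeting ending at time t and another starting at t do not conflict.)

5

starts: [3, 4, 4, 4, 6, 7, 10, 10, 11, 12, 15, 16]
ends:   [6, 8, 8, 8, 9, 11, 11, 12, 13, 17, 17, 17]
s3→1 s4→2 s4→3 s4→4 e6→3 s6→4 s7→5  — peak 5.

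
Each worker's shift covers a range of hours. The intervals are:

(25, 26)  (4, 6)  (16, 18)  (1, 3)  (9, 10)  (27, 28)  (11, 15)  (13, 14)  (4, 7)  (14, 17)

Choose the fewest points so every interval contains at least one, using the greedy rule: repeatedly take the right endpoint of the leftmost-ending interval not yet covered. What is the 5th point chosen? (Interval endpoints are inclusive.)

Sort by right endpoint; whenever an interval is uncovered, place a point at its right end.
By right end: [1,3]  [4,6]  [4,7]  [9,10]  [13,14]  [11,15]  [14,17]  [16,18]  [25,26]  [27,28]
[1,3] uncovered → point at 3; [4,6] uncovered → point at 6; [9,10] uncovered → point at 10; [13,14] uncovered → point at 14; [16,18] uncovered → point at 18; [25,26] uncovered → point at 26; [27,28] uncovered → point at 28.
Points: 3, 6, 10, 14, 18, 26, 28 (7 total).

18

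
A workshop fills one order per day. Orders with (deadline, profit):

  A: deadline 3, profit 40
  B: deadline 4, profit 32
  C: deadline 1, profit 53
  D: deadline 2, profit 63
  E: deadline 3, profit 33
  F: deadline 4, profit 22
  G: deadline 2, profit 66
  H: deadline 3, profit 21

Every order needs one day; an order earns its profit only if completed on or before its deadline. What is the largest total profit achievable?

201

Take jobs in profit order; each goes to the latest open slot no later than its deadline.
Profit order: G=66 D=63 C=53 A=40 E=33 B=32 F=22 H=21
Assign: G→slot 2, D→slot 1, C skipped, A→slot 3, E skipped, B→slot 4, F skipped, H skipped.
Slots: [1:D] [2:G] [3:A] [4:B]
Profit = 63 + 66 + 40 + 32 = 201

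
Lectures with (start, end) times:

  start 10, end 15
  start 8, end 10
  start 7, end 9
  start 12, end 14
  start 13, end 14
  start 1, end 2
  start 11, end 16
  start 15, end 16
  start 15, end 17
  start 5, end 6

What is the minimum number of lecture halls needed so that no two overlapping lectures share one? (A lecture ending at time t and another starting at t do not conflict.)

4

starts: [1, 5, 7, 8, 10, 11, 12, 13, 15, 15]
ends:   [2, 6, 9, 10, 14, 14, 15, 16, 16, 17]
s1→1 e2→0 s5→1 e6→0 s7→1 s8→2 e9→1 e10→0 s10→1 s11→2 s12→3 s13→4  — peak 4.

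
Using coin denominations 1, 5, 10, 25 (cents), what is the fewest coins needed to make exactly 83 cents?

Use the largest denomination that fits, subtract, and repeat.
83 = 3×25 + 1×5 + 3×1
Total coins = 3 + 1 + 3 = 7

7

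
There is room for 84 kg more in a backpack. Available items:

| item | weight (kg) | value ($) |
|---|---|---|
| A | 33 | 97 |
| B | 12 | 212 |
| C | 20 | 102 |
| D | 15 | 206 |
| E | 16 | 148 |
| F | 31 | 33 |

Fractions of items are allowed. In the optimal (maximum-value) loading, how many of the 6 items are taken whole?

Greedy by value/weight ratio, highest first.
Order: B (212/12=17.67) > D (206/15=13.73) > E (148/16=9.25) > C (102/20=5.10) > A (97/33=2.94) > F (33/31=1.06)
Fill: take B (12 @ 212) → take D (15 @ 206) → take E (16 @ 148) → take C (20 @ 102) → take 21/33 of A → 61.73; 84/84 used.
4 item(s) taken whole; one partial (take 21/33 of A).

4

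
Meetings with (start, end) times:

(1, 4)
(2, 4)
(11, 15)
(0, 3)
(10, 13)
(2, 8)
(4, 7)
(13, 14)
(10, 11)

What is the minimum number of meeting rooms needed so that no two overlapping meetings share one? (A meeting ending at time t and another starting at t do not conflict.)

4

Count concurrent intervals with a sweep; the peak is the room count.
starts: [0, 1, 2, 2, 4, 10, 10, 11, 13]
ends:   [3, 4, 4, 7, 8, 11, 13, 14, 15]
s0→1 s1→2 s2→3 s2→4  — peak 4.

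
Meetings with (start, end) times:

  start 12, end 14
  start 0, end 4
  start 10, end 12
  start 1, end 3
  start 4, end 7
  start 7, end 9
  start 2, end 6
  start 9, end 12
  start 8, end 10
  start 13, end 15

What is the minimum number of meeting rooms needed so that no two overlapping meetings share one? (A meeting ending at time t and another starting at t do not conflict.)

Events (time:±→running): 0:+→1 1:+→2 2:+→3 … peak 3.

3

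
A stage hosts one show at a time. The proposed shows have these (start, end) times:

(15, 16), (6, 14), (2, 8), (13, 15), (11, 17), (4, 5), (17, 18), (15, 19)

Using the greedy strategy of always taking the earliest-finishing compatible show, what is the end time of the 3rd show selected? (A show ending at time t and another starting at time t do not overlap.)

Sorted by end: (4,5)  (2,8)  (6,14)  (13,15)  (15,16)  (11,17)  (17,18)  (15,19)
take (4,5); take (6,14); take (15,16); take (17,18).
Selected: (4,5) (6,14) (15,16) (17,18)

16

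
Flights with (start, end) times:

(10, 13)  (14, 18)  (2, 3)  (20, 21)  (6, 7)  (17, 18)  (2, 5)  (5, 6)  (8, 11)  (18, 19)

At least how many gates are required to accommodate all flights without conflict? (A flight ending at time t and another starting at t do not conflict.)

2

starts: [2, 2, 5, 6, 8, 10, 14, 17, 18, 20]
ends:   [3, 5, 6, 7, 11, 13, 18, 18, 19, 21]
s2→1 s2→2  — peak 2.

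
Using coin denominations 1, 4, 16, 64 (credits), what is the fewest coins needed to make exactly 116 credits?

5

Use the largest denomination that fits, subtract, and repeat.
116 − 1×64→52 − 3×16→4 − 1×4→0
Total coins = 1 + 3 + 1 = 5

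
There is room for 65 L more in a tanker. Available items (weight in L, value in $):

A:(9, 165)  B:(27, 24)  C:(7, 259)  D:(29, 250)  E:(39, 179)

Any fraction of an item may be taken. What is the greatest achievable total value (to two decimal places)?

Ratios (sorted): C 37.00, A 18.33, D 8.62, E 4.59, B 0.89
take C (7 @ 259); take A (9 @ 165); take D (29 @ 250); take 20/39 of E → 91.79. Capacity used 65/65.
Total value = 765.79

765.79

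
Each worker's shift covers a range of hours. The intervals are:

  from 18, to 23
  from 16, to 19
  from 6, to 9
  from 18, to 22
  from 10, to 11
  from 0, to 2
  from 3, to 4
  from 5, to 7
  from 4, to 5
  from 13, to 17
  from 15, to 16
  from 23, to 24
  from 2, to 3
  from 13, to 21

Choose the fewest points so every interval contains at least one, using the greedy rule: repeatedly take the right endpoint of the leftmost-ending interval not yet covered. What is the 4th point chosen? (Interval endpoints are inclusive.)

11

Process intervals by earliest right end; each time one isn't hit yet, stab at its right endpoint.
By right end: [0,2]  [2,3]  [3,4]  [4,5]  [5,7]  [6,9]  [10,11]  [15,16]  [13,17]  [16,19]  [13,21]  [18,22]  [18,23]  [23,24]
[0,2] uncovered → point at 2; [3,4] uncovered → point at 4; [5,7] uncovered → point at 7; [10,11] uncovered → point at 11; [15,16] uncovered → point at 16; [18,22] uncovered → point at 22; [23,24] uncovered → point at 24.
Points: 2, 4, 7, 11, 16, 22, 24 (7 total).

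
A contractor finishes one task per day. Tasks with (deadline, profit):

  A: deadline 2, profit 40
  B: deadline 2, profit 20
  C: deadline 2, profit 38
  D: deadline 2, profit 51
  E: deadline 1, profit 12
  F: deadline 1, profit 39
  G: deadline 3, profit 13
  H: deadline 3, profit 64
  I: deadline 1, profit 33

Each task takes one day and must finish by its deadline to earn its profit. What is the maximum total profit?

Sort by profit descending; place each in the latest free slot ≤ its deadline.
Profit order: H=64 D=51 A=40 F=39 C=38 I=33 B=20 G=13 E=12
Assign: H→slot 3, D→slot 2, A→slot 1, F skipped, C skipped, I skipped, B skipped, G skipped, E skipped.
Slots: [1:A] [2:D] [3:H]
Profit = 40 + 51 + 64 = 155

155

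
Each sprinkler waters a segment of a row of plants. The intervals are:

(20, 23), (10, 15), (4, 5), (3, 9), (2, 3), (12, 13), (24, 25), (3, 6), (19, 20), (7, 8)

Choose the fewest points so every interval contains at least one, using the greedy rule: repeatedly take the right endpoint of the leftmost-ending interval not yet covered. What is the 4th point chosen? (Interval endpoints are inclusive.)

By right end: [2,3]  [4,5]  [3,6]  [7,8]  [3,9]  [12,13]  [10,15]  [19,20]  [20,23]  [24,25]
[2,3] uncovered → point at 3; [4,5] uncovered → point at 5; [7,8] uncovered → point at 8; [12,13] uncovered → point at 13; [19,20] uncovered → point at 20; [24,25] uncovered → point at 25.
Points: 3, 5, 8, 13, 20, 25 (6 total).

13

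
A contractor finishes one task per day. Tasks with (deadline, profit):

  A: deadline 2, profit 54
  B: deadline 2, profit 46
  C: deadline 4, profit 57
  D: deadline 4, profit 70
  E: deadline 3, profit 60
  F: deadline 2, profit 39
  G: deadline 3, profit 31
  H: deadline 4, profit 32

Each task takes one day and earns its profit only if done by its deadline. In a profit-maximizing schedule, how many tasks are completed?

4

Take jobs in profit order; each goes to the latest open slot no later than its deadline.
By profit: D(d4,70), E(d3,60), C(d4,57), A(d2,54), B(d2,46), F(d2,39), H(d4,32), G(d3,31)
D→slot 4; E→slot 3; C→slot 2; A→slot 1; B skipped; F skipped; H skipped; G skipped.
4 of 8 scheduled.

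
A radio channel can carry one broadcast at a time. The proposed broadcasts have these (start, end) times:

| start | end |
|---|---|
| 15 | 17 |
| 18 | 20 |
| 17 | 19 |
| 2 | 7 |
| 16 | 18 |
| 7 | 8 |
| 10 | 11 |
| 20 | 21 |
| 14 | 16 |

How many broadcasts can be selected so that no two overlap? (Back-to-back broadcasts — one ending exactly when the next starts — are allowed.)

Sorted by end: (2,7)  (7,8)  (10,11)  (14,16)  (15,17)  (16,18)  (17,19)  (18,20)  (20,21)
take (2,7); take (7,8); take (10,11); take (14,16); take (16,18); skip (17,19); take (18,20); take (20,21).
Selected 7 broadcasts.

7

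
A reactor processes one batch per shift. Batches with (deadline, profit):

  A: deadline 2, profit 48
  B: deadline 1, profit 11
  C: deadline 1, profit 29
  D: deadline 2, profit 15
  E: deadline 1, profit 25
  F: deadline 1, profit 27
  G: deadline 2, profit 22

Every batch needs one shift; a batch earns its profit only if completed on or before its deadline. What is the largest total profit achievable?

Take jobs in profit order; each goes to the latest open slot no later than its deadline.
By profit: A(d2,48), C(d1,29), F(d1,27), E(d1,25), G(d2,22), D(d2,15), B(d1,11)
A→slot 2; C→slot 1; F skipped; E skipped; G skipped; D skipped; B skipped.
Profit = 29 + 48 = 77

77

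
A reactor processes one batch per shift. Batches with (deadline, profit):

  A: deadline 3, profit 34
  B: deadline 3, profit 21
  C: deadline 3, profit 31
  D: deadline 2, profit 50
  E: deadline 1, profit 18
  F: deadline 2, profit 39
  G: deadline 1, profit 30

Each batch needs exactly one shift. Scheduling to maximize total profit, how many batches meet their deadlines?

Take jobs in profit order; each goes to the latest open slot no later than its deadline.
By profit: D(d2,50), F(d2,39), A(d3,34), C(d3,31), G(d1,30), B(d3,21), E(d1,18)
D→slot 2; F→slot 1; A→slot 3; C skipped; G skipped; B skipped; E skipped.
3 of 7 scheduled.

3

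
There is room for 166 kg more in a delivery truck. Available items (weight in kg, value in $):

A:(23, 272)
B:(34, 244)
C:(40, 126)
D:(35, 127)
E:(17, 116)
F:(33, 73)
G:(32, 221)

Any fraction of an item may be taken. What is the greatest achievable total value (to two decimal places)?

1058.75

Order: A (272/23=11.83) > B (244/34=7.18) > G (221/32=6.91) > E (116/17=6.82) > D (127/35=3.63) > C (126/40=3.15) > F (73/33=2.21)
Fill: take A (23 @ 272) → take B (34 @ 244) → take G (32 @ 221) → take E (17 @ 116) → take D (35 @ 127) → take 25/40 of C → 78.75; 166/166 used.
Total value = 1058.75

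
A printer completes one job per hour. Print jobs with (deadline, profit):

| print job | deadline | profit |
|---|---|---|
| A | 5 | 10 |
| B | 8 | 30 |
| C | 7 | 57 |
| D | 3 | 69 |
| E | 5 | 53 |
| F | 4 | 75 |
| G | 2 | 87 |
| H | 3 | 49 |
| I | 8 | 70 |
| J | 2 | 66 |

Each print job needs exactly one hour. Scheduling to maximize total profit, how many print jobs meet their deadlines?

Take jobs in profit order; each goes to the latest open slot no later than its deadline.
Profit order: G=87 F=75 I=70 D=69 J=66 C=57 E=53 H=49 B=30 A=10
Assign: G→slot 2, F→slot 4, I→slot 8, D→slot 3, J→slot 1, C→slot 7, E→slot 5, H skipped, B→slot 6, A skipped.
Slots: [1:J] [2:G] [3:D] [4:F] [5:E] [6:B] [7:C] [8:I]
8 of 10 scheduled.

8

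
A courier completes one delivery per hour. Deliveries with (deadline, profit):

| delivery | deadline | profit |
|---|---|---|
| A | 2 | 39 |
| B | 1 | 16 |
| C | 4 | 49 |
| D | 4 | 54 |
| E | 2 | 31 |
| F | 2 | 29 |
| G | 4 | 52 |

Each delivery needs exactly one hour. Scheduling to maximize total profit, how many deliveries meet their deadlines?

By profit: D(d4,54), G(d4,52), C(d4,49), A(d2,39), E(d2,31), F(d2,29), B(d1,16)
D→slot 4; G→slot 3; C→slot 2; A→slot 1; E skipped; F skipped; B skipped.
4 of 7 scheduled.

4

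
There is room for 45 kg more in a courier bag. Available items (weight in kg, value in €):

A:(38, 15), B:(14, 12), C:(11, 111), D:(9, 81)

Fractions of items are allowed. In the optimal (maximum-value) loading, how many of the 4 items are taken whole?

Greedy by value/weight ratio, highest first.
Ratios (sorted): C 10.09, D 9.00, B 0.86, A 0.39
take C (11 @ 111); take D (9 @ 81); take B (14 @ 12); take 11/38 of A → 4.34. Capacity used 45/45.
3 item(s) taken whole; one partial (take 11/38 of A).

3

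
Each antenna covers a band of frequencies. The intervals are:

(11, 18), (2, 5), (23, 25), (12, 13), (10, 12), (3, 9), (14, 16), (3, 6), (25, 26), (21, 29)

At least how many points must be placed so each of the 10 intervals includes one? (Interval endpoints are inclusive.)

4

Sorted: [2,5] [3,6] [3,9] [10,12] [12,13] [14,16] [11,18] [23,25] [25,26] [21,29]
{[2,5],[3,6],[3,9]} hit by 5; {[10,12],[12,13]} hit by 12; {[14,16],[11,18]} hit by 16; {[23,25],[25,26],[21,29]} hit by 25.
Points: 5, 12, 16, 25 (4 total).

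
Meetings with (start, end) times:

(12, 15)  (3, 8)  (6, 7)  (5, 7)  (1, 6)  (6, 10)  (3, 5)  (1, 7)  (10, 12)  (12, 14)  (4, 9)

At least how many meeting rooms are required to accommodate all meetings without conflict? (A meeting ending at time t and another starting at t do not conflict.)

The answer is the maximum number of intervals overlapping at any instant.
Events (time:±→running): 1:+→1 1:+→2 3:+→3 3:+→4 4:+→5 5:-→4 5:+→5 6:-→4 6:+→5 6:+→6 … peak 6.

6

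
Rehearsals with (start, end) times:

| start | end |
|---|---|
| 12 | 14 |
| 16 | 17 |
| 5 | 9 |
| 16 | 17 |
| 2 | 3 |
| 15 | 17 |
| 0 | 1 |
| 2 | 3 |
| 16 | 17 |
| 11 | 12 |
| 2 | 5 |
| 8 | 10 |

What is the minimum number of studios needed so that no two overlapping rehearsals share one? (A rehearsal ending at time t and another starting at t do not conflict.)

The answer is the maximum number of intervals overlapping at any instant.
starts: [0, 2, 2, 2, 5, 8, 11, 12, 15, 16, 16, 16]
ends:   [1, 3, 3, 5, 9, 10, 12, 14, 17, 17, 17, 17]
s0→1 e1→0 s2→1 s2→2 s2→3 e3→2 e3→1 e5→0 s5→1 s8→2 e9→1 e10→0 s11→1 e12→0 s12→1 e14→0 s15→1 s16→2 s16→3 s16→4  — peak 4.

4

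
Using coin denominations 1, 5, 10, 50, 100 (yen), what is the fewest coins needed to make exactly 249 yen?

11

249 = 2×100 + 4×10 + 1×5 + 4×1
Total coins = 2 + 4 + 1 + 4 = 11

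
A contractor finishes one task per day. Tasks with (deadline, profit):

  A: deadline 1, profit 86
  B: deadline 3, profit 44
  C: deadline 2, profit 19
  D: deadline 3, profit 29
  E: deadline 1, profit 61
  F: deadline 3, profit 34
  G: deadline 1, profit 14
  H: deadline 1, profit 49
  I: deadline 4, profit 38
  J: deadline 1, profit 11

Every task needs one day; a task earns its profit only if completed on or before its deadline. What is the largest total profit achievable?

202

Take jobs in profit order; each goes to the latest open slot no later than its deadline.
Profit order: A=86 E=61 H=49 B=44 I=38 F=34 D=29 C=19 G=14 J=11
Assign: A→slot 1, E skipped, H skipped, B→slot 3, I→slot 4, F→slot 2, D skipped, C skipped, G skipped, J skipped.
Slots: [1:A] [2:F] [3:B] [4:I]
Profit = 86 + 34 + 44 + 38 = 202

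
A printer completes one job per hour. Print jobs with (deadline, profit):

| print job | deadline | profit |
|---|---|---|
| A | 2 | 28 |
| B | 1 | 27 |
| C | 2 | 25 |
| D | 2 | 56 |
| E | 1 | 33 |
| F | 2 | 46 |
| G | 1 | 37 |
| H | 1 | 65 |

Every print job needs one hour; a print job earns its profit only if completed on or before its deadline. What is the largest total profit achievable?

Take jobs in profit order; each goes to the latest open slot no later than its deadline.
Profit order: H=65 D=56 F=46 G=37 E=33 A=28 B=27 C=25
Assign: H→slot 1, D→slot 2, F skipped, G skipped, E skipped, A skipped, B skipped, C skipped.
Slots: [1:H] [2:D]
Profit = 65 + 56 = 121

121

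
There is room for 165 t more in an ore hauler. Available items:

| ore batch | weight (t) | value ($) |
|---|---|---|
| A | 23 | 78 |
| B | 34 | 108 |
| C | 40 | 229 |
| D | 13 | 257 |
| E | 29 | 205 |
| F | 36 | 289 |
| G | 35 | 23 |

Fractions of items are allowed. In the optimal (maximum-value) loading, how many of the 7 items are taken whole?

5

Ratios (sorted): D 19.77, F 8.03, E 7.07, C 5.72, A 3.39, B 3.18, G 0.66
take D (13 @ 257); take F (36 @ 289); take E (29 @ 205); take C (40 @ 229); take A (23 @ 78); take 24/34 of B → 76.24. Capacity used 165/165.
5 item(s) taken whole; one partial (take 24/34 of B).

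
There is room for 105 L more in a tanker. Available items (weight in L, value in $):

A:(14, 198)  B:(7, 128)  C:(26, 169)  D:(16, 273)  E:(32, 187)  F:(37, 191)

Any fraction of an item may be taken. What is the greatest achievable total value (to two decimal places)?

1006.62

Order: B (128/7=18.29) > D (273/16=17.06) > A (198/14=14.14) > C (169/26=6.50) > E (187/32=5.84) > F (191/37=5.16)
Fill: take B (7 @ 128) → take D (16 @ 273) → take A (14 @ 198) → take C (26 @ 169) → take E (32 @ 187) → take 10/37 of F → 51.62; 105/105 used.
Total value = 1006.62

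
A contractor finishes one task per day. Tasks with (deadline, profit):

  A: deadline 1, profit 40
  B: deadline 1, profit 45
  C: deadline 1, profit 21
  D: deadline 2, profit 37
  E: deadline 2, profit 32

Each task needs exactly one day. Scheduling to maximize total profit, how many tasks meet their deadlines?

By profit: B(d1,45), A(d1,40), D(d2,37), E(d2,32), C(d1,21)
B→slot 1; A skipped; D→slot 2; E skipped; C skipped.
2 of 5 scheduled.

2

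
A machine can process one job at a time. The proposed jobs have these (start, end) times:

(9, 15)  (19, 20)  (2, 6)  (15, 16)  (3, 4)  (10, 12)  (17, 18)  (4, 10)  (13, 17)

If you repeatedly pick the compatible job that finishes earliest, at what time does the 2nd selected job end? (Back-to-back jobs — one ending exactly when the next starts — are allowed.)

10

Order by finish time; keep every interval that doesn't clash with the previous kept one.
By end time: (3,4), (2,6), (4,10), (10,12), (9,15), (15,16), (13,17), (17,18), (19,20).
Pick (3,4); next start ≥ 4 → (4,10); next start ≥ 10 → (10,12); next start ≥ 12 → (15,16); next start ≥ 16 → (17,18); next start ≥ 18 → (19,20).
Selected: (3,4) (4,10) (10,12) (15,16) (17,18) (19,20)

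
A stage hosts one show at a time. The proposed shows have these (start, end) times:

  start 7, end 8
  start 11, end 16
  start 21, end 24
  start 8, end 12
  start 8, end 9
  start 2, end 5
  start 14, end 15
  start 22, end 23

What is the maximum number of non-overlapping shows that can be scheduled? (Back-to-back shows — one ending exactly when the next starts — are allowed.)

Sorted by end: (2,5)  (7,8)  (8,9)  (8,12)  (14,15)  (11,16)  (22,23)  (21,24)
take (2,5); take (7,8); take (8,9); skip (8,12); take (14,15); skip (11,16); take (22,23); skip (21,24).
Selected 5 shows.

5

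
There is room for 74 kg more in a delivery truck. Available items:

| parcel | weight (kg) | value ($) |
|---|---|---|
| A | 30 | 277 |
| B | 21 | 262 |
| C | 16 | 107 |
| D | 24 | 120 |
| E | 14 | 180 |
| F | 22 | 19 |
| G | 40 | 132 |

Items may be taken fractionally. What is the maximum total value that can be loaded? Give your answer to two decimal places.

Greedy by value/weight ratio, highest first.
Ratios (sorted): E 12.86, B 12.48, A 9.23, C 6.69, D 5.00, G 3.30, F 0.86
take E (14 @ 180); take B (21 @ 262); take A (30 @ 277); take 9/16 of C → 60.19. Capacity used 74/74.
Total value = 779.19

779.19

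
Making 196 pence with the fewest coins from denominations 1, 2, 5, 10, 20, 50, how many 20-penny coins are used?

Greedy: take as many of the largest coin as possible, then repeat with the remainder.
196 = 3×50 + 2×20 + 1×5 + 1×1
Count of 20: 2

2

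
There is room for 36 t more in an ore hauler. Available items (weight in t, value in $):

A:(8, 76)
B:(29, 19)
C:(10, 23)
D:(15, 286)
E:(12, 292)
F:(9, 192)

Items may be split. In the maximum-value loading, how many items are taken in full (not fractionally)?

Greedy by value/weight ratio, highest first.
Ratios (sorted): E 24.33, F 21.33, D 19.07, A 9.50, C 2.30, B 0.66
take E (12 @ 292); take F (9 @ 192); take D (15 @ 286). Capacity used 36/36.
3 item(s) taken whole.

3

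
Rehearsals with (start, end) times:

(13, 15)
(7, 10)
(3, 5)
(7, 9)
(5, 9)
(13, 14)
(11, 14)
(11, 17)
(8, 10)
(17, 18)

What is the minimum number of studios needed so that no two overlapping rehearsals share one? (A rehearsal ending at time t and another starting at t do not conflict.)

Count concurrent intervals with a sweep; the peak is the room count.
Events (time:±→running): 3:+→1 5:-→0 5:+→1 7:+→2 7:+→3 8:+→4 … peak 4.

4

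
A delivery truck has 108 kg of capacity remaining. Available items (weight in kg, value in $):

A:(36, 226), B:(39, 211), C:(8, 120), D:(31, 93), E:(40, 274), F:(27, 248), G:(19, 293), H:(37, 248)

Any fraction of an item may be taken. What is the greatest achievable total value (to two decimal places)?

Greedy by value/weight ratio, highest first.
Order: G (293/19=15.42) > C (120/8=15.00) > F (248/27=9.19) > E (274/40=6.85) > H (248/37=6.70) > A (226/36=6.28) > B (211/39=5.41) > D (93/31=3.00)
Fill: take G (19 @ 293) → take C (8 @ 120) → take F (27 @ 248) → take E (40 @ 274) → take 14/37 of H → 93.84; 108/108 used.
Total value = 1028.84

1028.84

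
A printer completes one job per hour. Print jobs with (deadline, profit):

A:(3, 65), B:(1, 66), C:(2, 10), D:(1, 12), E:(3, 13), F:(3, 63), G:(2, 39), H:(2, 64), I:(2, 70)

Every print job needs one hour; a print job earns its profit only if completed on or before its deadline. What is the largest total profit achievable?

201

Sort by profit descending; place each in the latest free slot ≤ its deadline.
By profit: I(d2,70), B(d1,66), A(d3,65), H(d2,64), F(d3,63), G(d2,39), E(d3,13), D(d1,12), C(d2,10)
I→slot 2; B→slot 1; A→slot 3; H skipped; F skipped; G skipped; E skipped; D skipped; C skipped.
Profit = 66 + 70 + 65 = 201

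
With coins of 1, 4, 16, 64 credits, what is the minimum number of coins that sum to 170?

8

170 = 2×64 + 2×16 + 2×4 + 2×1
Total coins = 2 + 2 + 2 + 2 = 8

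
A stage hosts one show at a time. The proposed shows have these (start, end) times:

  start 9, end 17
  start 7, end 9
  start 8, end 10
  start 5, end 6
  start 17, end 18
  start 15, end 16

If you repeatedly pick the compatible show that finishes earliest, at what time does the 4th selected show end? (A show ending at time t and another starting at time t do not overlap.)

18

By end time: (5,6), (7,9), (8,10), (15,16), (9,17), (17,18).
Pick (5,6); next start ≥ 6 → (7,9); next start ≥ 9 → (15,16); next start ≥ 16 → (17,18).
Selected: (5,6) (7,9) (15,16) (17,18)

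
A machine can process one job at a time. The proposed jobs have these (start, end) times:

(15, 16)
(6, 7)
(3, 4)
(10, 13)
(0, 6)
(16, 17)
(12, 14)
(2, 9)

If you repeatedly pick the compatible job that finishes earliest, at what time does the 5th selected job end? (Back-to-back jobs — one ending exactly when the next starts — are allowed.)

Sort by end time and greedily take each interval whose start is ≥ the last chosen end.
Sorted by end: (3,4)  (0,6)  (6,7)  (2,9)  (10,13)  (12,14)  (15,16)  (16,17)
take (3,4); skip (0,6); take (6,7); take (10,13); skip (12,14); take (15,16); take (16,17).
Selected: (3,4) (6,7) (10,13) (15,16) (16,17)

17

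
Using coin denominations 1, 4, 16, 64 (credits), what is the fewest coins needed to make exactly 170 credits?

Greedy: take as many of the largest coin as possible, then repeat with the remainder.
170 − 2×64→42 − 2×16→10 − 2×4→2 − 2×1→0
Total coins = 2 + 2 + 2 + 2 = 8

8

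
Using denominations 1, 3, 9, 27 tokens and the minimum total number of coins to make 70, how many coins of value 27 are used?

Use the largest denomination that fits, subtract, and repeat.
70 − 2×27→16 − 1×9→7 − 2×3→1 − 1×1→0
Count of 27: 2

2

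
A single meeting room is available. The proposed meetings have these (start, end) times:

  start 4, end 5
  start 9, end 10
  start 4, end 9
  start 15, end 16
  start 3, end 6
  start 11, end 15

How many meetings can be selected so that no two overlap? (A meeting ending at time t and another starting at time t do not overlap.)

Order by finish time; keep every interval that doesn't clash with the previous kept one.
Sorted by end: (4,5)  (3,6)  (4,9)  (9,10)  (11,15)  (15,16)
take (4,5); take (9,10); take (11,15); take (15,16).
Selected 4 meetings.

4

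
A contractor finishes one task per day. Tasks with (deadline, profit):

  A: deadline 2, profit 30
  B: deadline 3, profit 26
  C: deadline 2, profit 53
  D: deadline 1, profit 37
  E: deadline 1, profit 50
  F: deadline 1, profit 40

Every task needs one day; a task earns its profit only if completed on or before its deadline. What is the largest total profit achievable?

Sort by profit descending; place each in the latest free slot ≤ its deadline.
Profit order: C=53 E=50 F=40 D=37 A=30 B=26
Assign: C→slot 2, E→slot 1, F skipped, D skipped, A skipped, B→slot 3.
Slots: [1:E] [2:C] [3:B]
Profit = 50 + 53 + 26 = 129

129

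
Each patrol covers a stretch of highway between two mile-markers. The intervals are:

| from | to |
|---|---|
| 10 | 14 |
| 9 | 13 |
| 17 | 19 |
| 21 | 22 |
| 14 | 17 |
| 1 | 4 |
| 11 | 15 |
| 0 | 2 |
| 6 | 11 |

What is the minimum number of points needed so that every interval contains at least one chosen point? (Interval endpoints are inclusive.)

4

Process intervals by earliest right end; each time one isn't hit yet, stab at its right endpoint.
By right end: [0,2]  [1,4]  [6,11]  [9,13]  [10,14]  [11,15]  [14,17]  [17,19]  [21,22]
[0,2] uncovered → point at 2; [6,11] uncovered → point at 11; [14,17] uncovered → point at 17; [21,22] uncovered → point at 22.
Points: 2, 11, 17, 22 (4 total).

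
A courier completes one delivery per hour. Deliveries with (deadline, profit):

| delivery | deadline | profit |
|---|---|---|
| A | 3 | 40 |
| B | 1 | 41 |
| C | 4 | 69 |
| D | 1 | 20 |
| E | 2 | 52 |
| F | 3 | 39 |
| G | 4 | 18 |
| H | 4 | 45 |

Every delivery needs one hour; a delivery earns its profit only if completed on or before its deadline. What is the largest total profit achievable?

207

By profit: C(d4,69), E(d2,52), H(d4,45), B(d1,41), A(d3,40), F(d3,39), D(d1,20), G(d4,18)
C→slot 4; E→slot 2; H→slot 3; B→slot 1; A skipped; F skipped; D skipped; G skipped.
Profit = 41 + 52 + 45 + 69 = 207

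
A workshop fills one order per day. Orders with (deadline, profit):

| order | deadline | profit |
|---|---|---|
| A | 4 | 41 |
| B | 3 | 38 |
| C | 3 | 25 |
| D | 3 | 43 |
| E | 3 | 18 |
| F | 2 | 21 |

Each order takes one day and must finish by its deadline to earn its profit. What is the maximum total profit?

Sort by profit descending; place each in the latest free slot ≤ its deadline.
Profit order: D=43 A=41 B=38 C=25 F=21 E=18
Assign: D→slot 3, A→slot 4, B→slot 2, C→slot 1, F skipped, E skipped.
Slots: [1:C] [2:B] [3:D] [4:A]
Profit = 25 + 38 + 43 + 41 = 147

147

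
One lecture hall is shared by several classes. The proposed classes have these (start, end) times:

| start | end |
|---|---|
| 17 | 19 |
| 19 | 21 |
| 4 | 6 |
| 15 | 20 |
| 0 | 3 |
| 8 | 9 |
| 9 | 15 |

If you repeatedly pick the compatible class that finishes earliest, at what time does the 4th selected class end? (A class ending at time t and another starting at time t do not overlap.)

15

Sorted by end: (0,3)  (4,6)  (8,9)  (9,15)  (17,19)  (15,20)  (19,21)
take (0,3); take (4,6); take (8,9); take (9,15); take (17,19); take (19,21).
Selected: (0,3) (4,6) (8,9) (9,15) (17,19) (19,21)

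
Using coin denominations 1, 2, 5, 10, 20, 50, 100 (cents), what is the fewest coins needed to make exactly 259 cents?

6

Use the largest denomination that fits, subtract, and repeat.
259 = 2×100 + 1×50 + 1×5 + 2×2
Total coins = 2 + 1 + 1 + 2 = 6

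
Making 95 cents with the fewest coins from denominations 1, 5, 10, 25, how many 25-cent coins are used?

3

Greedy: take as many of the largest coin as possible, then repeat with the remainder.
95 = 3×25 + 2×10
Count of 25: 3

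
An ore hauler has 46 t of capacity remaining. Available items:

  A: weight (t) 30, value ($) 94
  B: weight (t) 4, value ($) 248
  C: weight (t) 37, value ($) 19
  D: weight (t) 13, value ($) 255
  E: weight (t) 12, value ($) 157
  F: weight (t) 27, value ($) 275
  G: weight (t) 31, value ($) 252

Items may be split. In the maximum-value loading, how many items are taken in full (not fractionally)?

Order: B (248/4=62.00) > D (255/13=19.62) > E (157/12=13.08) > F (275/27=10.19) > G (252/31=8.13) > A (94/30=3.13) > C (19/37=0.51)
Fill: take B (4 @ 248) → take D (13 @ 255) → take E (12 @ 157) → take 17/27 of F → 173.15; 46/46 used.
3 item(s) taken whole; one partial (take 17/27 of F).

3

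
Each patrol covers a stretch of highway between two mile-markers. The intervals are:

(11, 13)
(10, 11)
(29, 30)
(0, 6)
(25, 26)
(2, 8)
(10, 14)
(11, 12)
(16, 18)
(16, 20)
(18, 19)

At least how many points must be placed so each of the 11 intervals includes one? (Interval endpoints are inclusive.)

Process intervals by earliest right end; each time one isn't hit yet, stab at its right endpoint.
By right end: [0,6]  [2,8]  [10,11]  [11,12]  [11,13]  [10,14]  [16,18]  [18,19]  [16,20]  [25,26]  [29,30]
[0,6] uncovered → point at 6; [10,11] uncovered → point at 11; [16,18] uncovered → point at 18; [25,26] uncovered → point at 26; [29,30] uncovered → point at 30.
Points: 6, 11, 18, 26, 30 (5 total).

5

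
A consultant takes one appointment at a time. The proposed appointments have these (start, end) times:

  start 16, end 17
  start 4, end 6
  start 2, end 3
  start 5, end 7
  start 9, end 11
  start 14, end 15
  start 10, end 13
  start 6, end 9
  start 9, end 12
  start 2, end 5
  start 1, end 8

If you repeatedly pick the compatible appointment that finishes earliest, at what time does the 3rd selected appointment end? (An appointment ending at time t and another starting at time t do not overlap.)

9

Sort by end time and greedily take each interval whose start is ≥ the last chosen end.
By end time: (2,3), (2,5), (4,6), (5,7), (1,8), (6,9), (9,11), (9,12), (10,13), (14,15), (16,17).
Pick (2,3); next start ≥ 3 → (4,6); next start ≥ 6 → (6,9); next start ≥ 9 → (9,11); next start ≥ 11 → (14,15); next start ≥ 15 → (16,17).
Selected: (2,3) (4,6) (6,9) (9,11) (14,15) (16,17)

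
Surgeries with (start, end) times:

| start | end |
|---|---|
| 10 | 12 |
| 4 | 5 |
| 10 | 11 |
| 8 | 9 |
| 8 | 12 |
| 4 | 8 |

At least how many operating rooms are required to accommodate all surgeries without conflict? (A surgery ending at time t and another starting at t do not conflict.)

3

Count concurrent intervals with a sweep; the peak is the room count.
starts: [4, 4, 8, 8, 10, 10]
ends:   [5, 8, 9, 11, 12, 12]
s4→1 s4→2 e5→1 e8→0 s8→1 s8→2 e9→1 s10→2 s10→3  — peak 3.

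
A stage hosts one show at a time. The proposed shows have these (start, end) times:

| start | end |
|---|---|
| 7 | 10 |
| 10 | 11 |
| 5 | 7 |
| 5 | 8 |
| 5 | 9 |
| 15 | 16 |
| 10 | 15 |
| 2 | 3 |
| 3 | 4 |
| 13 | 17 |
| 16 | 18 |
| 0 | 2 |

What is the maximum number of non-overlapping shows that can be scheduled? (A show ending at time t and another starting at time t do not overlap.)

Order by finish time; keep every interval that doesn't clash with the previous kept one.
By end time: (0,2), (2,3), (3,4), (5,7), (5,8), (5,9), (7,10), (10,11), (10,15), (15,16), (13,17), (16,18).
Pick (0,2); next start ≥ 2 → (2,3); next start ≥ 3 → (3,4); next start ≥ 4 → (5,7); next start ≥ 7 → (7,10); next start ≥ 10 → (10,11); next start ≥ 11 → (15,16); next start ≥ 16 → (16,18).
Selected 8 shows.

8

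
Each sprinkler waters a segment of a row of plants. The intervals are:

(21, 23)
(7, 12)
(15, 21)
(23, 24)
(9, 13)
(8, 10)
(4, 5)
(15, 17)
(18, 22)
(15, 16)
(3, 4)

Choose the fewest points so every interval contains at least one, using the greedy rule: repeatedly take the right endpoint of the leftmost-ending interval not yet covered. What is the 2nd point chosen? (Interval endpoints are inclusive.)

10

Sort by right endpoint; whenever an interval is uncovered, place a point at its right end.
By right end: [3,4]  [4,5]  [8,10]  [7,12]  [9,13]  [15,16]  [15,17]  [15,21]  [18,22]  [21,23]  [23,24]
[3,4] uncovered → point at 4; [8,10] uncovered → point at 10; [15,16] uncovered → point at 16; [18,22] uncovered → point at 22; [23,24] uncovered → point at 24.
Points: 4, 10, 16, 22, 24 (5 total).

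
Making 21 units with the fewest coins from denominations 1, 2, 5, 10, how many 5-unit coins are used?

21 = 2×10 + 1×1
Count of 5: 0

0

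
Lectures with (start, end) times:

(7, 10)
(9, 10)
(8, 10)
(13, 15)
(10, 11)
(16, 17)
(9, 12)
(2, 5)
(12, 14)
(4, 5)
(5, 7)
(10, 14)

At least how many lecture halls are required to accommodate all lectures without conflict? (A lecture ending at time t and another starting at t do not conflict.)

4

Events (time:±→running): 2:+→1 4:+→2 5:-→1 5:-→0 5:+→1 7:-→0 7:+→1 8:+→2 9:+→3 9:+→4 … peak 4.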